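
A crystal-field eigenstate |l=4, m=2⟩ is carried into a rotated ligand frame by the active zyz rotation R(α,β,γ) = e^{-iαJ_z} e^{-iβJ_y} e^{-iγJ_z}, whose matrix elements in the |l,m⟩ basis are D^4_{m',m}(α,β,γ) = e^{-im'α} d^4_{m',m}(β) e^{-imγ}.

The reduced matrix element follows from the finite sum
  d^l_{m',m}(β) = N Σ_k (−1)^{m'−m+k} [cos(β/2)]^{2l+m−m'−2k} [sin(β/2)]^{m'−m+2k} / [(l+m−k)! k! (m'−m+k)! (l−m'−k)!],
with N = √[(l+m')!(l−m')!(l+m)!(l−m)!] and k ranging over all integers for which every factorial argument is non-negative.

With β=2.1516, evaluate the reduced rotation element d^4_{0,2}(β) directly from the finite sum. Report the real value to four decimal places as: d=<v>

d=0.3060

d^4_{0,2}(β=2.1516) via the finite sum:
Half-angle: c=0.475028, s=0.879970. N=√(24·24·720·2)=910.735966
The bounds max(0,m−m')=2 and min(l+m,l−m')=4 give 3 terms
  k=2: (−1)^0·910.7360/(96)·0.4750^6·0.8800^2 = +0.084406
  k=3: (−1)^1·910.7360/(36)·0.4750^4·0.8800^4 = -0.772397
  k=4: (−1)^2·910.7360/(96)·0.4750^2·0.8800^6 = +0.993960
d^4_{0,2}(2.1516) = +0.084406 -0.772397 +0.993960 = +0.305969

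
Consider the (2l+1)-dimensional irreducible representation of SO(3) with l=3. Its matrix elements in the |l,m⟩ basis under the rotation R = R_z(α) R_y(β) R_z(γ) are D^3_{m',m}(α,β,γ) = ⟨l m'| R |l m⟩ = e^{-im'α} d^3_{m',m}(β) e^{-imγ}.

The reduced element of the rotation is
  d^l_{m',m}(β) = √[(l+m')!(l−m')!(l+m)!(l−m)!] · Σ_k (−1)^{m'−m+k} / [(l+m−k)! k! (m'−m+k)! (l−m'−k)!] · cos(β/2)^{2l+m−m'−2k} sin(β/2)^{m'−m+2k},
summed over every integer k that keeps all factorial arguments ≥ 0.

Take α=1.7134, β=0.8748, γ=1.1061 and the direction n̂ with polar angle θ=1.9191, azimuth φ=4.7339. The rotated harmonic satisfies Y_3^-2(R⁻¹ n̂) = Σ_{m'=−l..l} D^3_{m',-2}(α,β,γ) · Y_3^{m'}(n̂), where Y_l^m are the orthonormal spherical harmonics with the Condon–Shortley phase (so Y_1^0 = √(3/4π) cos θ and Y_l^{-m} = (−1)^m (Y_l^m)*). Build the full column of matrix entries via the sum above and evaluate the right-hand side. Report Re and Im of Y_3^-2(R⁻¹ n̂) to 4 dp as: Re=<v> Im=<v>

Need the full column D^3_{m',-2} for m'=−3..3 at α=1.7134, β=0.8748, γ=1.1061.
cos(β/2)=0.905856, sin(β/2)=0.423586
d^3_{-3,-2}: single k=1 term ⇒ +0.632868;  D = +0.304291+0.554913i
d^3_{-2,-2}: k∈[0..1] ⇒ +0.552529 -0.604073 = -0.051544;  D = -0.041214+0.030954i
d^3_{-1,-2}: k∈[0..1] ⇒ -0.817028 +0.357299 = -0.459730;  D = +0.325530+0.324626i
d^3_{0,-2}: k∈[0..1] ⇒ +0.661729 -0.144692 = +0.517037;  D = -0.309354+0.414279i
d^3_{1,-2}: k∈[0..1] ⇒ -0.357299 +0.039063 = -0.318236;  D = -0.279461-0.152235i
d^3_{2,-2}: k∈[0..1] ⇒ +0.132085 -0.005776 = +0.126309;  D = +0.044045-0.118380i
d^3_{3,-2}: single k=0 term ⇒ -0.030258;  D = +0.029570+0.006414i
Y_3^{m'}(θ=1.9191,φ=4.7339) and Σ D·Y over m':
  (+0.3043+0.5549i)·(-0.0223-0.3458i)  (-0.0412+0.0310i)·(+0.3079-0.0133i)  (+0.3255+0.3246i)·(-0.0027-0.1268i)  (-0.3094+0.4143i)·(+0.3079+0.0000i)  (-0.2795-0.1522i)·(+0.0027-0.1268i)  (+0.0440-0.1184i)·(+0.3079+0.0133i)  (+0.0296+0.0064i)·(+0.0223-0.3458i)
Y_3^-2(R⁻¹ n̂) = +0.115757-0.033061i

Re=0.1158 Im=-0.0331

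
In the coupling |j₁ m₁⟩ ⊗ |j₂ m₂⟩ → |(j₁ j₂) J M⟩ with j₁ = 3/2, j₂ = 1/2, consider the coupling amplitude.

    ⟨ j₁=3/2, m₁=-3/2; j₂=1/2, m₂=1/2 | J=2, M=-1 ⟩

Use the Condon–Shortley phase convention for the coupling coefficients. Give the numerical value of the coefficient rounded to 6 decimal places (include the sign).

+√(1/4) = +0.500000

j₁+j₂−J=0  J+j₁−j₂=3  J−j₁+j₂=1  j₁+j₂+J+1=5
(j₁±m₁, j₂±m₂, J±M) = (0,3,1,0,1,3)
P² = 9
sum k=0..0:
  [0] +1/6 = 1/6
S = 1/6
C² = P²·S² = 1/4 ; C = +0.500000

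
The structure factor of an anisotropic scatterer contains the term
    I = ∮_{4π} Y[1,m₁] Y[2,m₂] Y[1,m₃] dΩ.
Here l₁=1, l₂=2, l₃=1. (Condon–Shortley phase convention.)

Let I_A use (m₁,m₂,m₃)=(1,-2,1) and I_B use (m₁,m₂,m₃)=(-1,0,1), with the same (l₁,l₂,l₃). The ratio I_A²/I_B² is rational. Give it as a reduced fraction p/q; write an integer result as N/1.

6/1

Same 1,2,1: normalisation and zero-m 3j drop out of the ratio.
A: Δ: 2! 0! 2! / 5! → 1/30; sum: t=0:+1/4 = 1/4; 3j²(1 2 1; 1 -2 1) = Δ·Π!·Σ² = 1/5  (sign +1)
B: Δ: 2! 0! 2! / 5! → 1/30; sum: t=2:+1/4 = 1/4; 3j²(1 2 1; -1 0 1) = Δ·Π!·Σ² = 1/30  (sign +1)
I_A²/I_B² = (1/5)/(1/30) = 6/1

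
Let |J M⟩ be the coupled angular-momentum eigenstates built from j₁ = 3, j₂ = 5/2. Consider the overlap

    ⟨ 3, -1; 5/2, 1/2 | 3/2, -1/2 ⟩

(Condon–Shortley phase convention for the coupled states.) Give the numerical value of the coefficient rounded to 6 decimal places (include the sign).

√[4·4!2!1!/8! · 2!4!3!2!1!2!] = √(192/35)
  +(−1)^2/∏(2,2,2,1,0,0)! = 1/8  (running 1/8)
  +(−1)^3/∏(3,1,1,0,1,1)! = -1/6  (running -1/24)
⟨..|..⟩ = √(192/35)·(-1/24) = -0.097590

−√(1/105) = -0.097590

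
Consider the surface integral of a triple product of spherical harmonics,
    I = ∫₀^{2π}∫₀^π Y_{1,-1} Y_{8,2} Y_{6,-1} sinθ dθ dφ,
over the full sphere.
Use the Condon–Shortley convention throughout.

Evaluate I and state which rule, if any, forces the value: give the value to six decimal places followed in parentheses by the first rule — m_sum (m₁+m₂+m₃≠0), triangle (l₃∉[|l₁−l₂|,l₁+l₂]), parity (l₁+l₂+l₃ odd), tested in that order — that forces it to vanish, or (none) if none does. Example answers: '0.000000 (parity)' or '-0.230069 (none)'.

0.000000 (triangle)

|1−8|≤6≤1+8 violated ⇒ I = 0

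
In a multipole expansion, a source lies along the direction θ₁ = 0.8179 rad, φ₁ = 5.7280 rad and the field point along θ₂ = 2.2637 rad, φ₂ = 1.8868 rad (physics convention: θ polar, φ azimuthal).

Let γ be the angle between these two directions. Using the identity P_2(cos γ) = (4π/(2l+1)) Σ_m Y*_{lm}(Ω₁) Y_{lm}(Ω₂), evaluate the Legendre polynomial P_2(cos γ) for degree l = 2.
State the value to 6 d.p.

0.625757

Expand P_2 via completeness: Σ_{m} conj(Y_{2,m}) at Ω₁ times Y_{2,m} at Ω₂ —
  [-2]  conj(Y_{2,-2})(Ω₁) = +0.091391-0.184264i ; Y_{2,-2}(Ω₂) = -0.184494+0.135086i ; Δ = +0.008030+0.046341i
  [-1]  conj(Y_{2,-1})(Ω₁) = +0.327564-0.203175i ; Y_{2,-1}(Ω₂) = +0.117995+0.360884i ; Δ = +0.111973+0.094239i
  [+0]  conj(Y_{2,0})(Ω₁) = +0.126965-0.000000i ; Y_{2,0}(Ω₂) = +0.070678+0.000000i ; Δ = +0.008974+0.000000i
  [+1]  conj(Y_{2,1})(Ω₁) = -0.327564-0.203175i ; Y_{2,1}(Ω₂) = -0.117995+0.360884i ; Δ = +0.111973-0.094239i
  [+2]  conj(Y_{2,2})(Ω₁) = +0.091391+0.184264i ; Y_{2,2}(Ω₂) = -0.184494-0.135086i ; Δ = +0.008030-0.046341i
Σ over m = +0.248981+0.000000i; ×(4π/5) → +0.625757+0.000000i. Real part: 0.625757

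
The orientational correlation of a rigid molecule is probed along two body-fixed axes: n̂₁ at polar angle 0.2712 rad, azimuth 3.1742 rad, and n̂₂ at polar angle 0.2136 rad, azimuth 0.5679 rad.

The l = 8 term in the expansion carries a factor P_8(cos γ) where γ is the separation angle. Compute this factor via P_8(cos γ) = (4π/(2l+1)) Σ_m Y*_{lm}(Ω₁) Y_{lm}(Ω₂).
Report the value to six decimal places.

Term-by-term m-sum for l=8 (normalisation 4π/17 = 0.739198):
  [-8]  conj(Y_{8,-8})(Ω₁) = (0.000013, 0.000004) ; Y_{8,-8}(Ω₂) = (-0.000000, 0.000002) ; Δ = (-0.000000, 0.000000)
  [-7]  conj(Y_{8,-7})(Ω₁) = (-0.000192, -0.000045) ; Y_{8,-7}(Ω₂) = (-0.000026, 0.000029) ; Δ = (0.000000, -0.000000)
  [-6]  conj(Y_{8,-6})(Ω₁) = (0.001764, 0.000350) ; Y_{8,-6}(Ω₂) = (-0.000439, 0.000120) ; Δ = (-0.000001, 0.000000)
  [-5]  conj(Y_{8,-5})(Ω₁) = (-0.011650, -0.001916) ; Y_{8,-5}(Ω₂) = (-0.003678, -0.001146) ; Δ = (0.000041, 0.000020)
  [-4]  conj(Y_{8,-4})(Ω₁) = (0.056783, 0.007448) ; Y_{8,-4}(Ω₂) = (-0.015618, -0.018512) ; Δ = (-0.000749, -0.001167)
  [-3]  conj(Y_{8,-3})(Ω₁) = (-0.200765, -0.019702) ; Y_{8,-3}(Ω₂) = (-0.014807, -0.110752) ; Δ = (0.000791, 0.022527)
  [-2]  conj(Y_{8,-2})(Ω₁) = (0.480201, 0.031361) ; Y_{8,-2}(Ω₂) = (0.150593, -0.324078) ; Δ = (0.082478, -0.150900)
  [-1]  conj(Y_{8,-1})(Ω₁) = (-0.631219, -0.020590) ; Y_{8,-1}(Ω₂) = (0.572553, -0.365294) ; Δ = (-0.368928, 0.218792)
  [+0]  conj(Y_{8,0})(Ω₁) = (0.060874, -0.000000) ; Y_{8,0}(Ω₂) = (0.385643, 0.000000) ; Δ = (0.023475, 0.000000)
  [+1]  conj(Y_{8,1})(Ω₁) = (0.631219, -0.020590) ; Y_{8,1}(Ω₂) = (-0.572553, -0.365294) ; Δ = (-0.368928, -0.218792)
  [+2]  conj(Y_{8,2})(Ω₁) = (0.480201, -0.031361) ; Y_{8,2}(Ω₂) = (0.150593, 0.324078) ; Δ = (0.082478, 0.150900)
  [+3]  conj(Y_{8,3})(Ω₁) = (0.200765, -0.019702) ; Y_{8,3}(Ω₂) = (0.014807, -0.110752) ; Δ = (0.000791, -0.022527)
  [+4]  conj(Y_{8,4})(Ω₁) = (0.056783, -0.007448) ; Y_{8,4}(Ω₂) = (-0.015618, 0.018512) ; Δ = (-0.000749, 0.001167)
  [+5]  conj(Y_{8,5})(Ω₁) = (0.011650, -0.001916) ; Y_{8,5}(Ω₂) = (0.003678, -0.001146) ; Δ = (0.000041, -0.000020)
  [+6]  conj(Y_{8,6})(Ω₁) = (0.001764, -0.000350) ; Y_{8,6}(Ω₂) = (-0.000439, -0.000120) ; Δ = (-0.000001, -0.000000)
  [+7]  conj(Y_{8,7})(Ω₁) = (0.000192, -0.000045) ; Y_{8,7}(Ω₂) = (0.000026, 0.000029) ; Δ = (0.000000, 0.000000)
  [+8]  conj(Y_{8,8})(Ω₁) = (0.000013, -0.000004) ; Y_{8,8}(Ω₂) = (-0.000000, -0.000002) ; Δ = (-0.000000, -0.000000)
Σ over m = (-0.549261, 0.000000); ×(4π/17) → (-0.406013, 0.000000). Real part: -0.406013

-0.406013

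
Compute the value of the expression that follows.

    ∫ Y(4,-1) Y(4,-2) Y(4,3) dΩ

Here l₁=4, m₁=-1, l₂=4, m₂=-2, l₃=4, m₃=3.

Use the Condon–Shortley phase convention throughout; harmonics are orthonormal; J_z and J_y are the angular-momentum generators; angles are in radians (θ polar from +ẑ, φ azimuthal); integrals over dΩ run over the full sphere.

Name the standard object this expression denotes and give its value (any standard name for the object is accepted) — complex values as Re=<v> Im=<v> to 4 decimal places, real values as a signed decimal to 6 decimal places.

This is a Gaunt coefficient — the integral of a triple product of spherical harmonics over the sphere.
Rules hold: Σm=0, L=12 even, 0≤4≤8.
N = 9·9·9 = 729
Δ = 4!·4!·4!/13! = 1/450450
Racah Σ t=0..4: t=0:+1/13824 t=1:−1/216 t=2:+1/64 t=3:−1/216 t=4:+1/13824 = 5/768
⇒ 3j(4 4 4; 0 0 0)² = 18/1001, sgn +1
Racah Σ t=1..2: t=1:−1/864 t=2:+1/576 = 1/1728
⇒ 3j(4 4 4; -1 -2 3)² = 5/1287, sgn -1
4πI² = N·(3j₀)²·(3jₘ)² = 7290/143143
I = -1·√(0.0509281/4π) = -0.06366105

Gaunt coefficient, -0.063661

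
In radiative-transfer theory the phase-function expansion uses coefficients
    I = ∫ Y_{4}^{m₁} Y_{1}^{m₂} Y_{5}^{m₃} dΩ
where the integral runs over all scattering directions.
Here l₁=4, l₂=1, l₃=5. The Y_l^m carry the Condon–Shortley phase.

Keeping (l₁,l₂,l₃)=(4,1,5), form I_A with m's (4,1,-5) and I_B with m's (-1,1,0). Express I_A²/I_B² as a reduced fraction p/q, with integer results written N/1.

Shared (l₁,l₂,l₃)=(4,1,5): N and (l;000)² cancel in I_A²/I_B².
A: Δ = 0!·8!·2!/11! = 1/495; Racah Σ t=0..0: t=0:+1/80640 = 1/80640; ⇒ 3j(4 1 5; 4 1 -5)² = 1/11, sgn +1
B: Δ = 0!·8!·2!/11! = 1/495; Racah Σ t=0..0: t=0:+1/1440 = 1/1440; ⇒ 3j(4 1 5; -1 1 0)² = 2/99, sgn -1
I_A²/I_B² = (1/11)/(2/99) = 9/2

9/2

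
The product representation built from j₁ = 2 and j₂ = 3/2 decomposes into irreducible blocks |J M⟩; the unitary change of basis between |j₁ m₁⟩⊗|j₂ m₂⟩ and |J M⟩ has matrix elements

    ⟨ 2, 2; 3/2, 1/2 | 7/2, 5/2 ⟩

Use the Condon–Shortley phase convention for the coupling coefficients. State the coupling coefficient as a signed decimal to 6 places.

+0.654654

triangle: 0!*4!*3!/8! = 144/40320
(j±m)!: 4!*0!*2!*1!*6!*1! = 34560
prefactor² = (2J+1)*Δ*N² = 6912/7
  k=0: +1/(0!*0!*0!*2!*4!*1!) = 1/48
Σ = 1/48  ⇒  CG² = 6912/7*(1/48)² = 3/7
CG = +√(3/7) = +0.654654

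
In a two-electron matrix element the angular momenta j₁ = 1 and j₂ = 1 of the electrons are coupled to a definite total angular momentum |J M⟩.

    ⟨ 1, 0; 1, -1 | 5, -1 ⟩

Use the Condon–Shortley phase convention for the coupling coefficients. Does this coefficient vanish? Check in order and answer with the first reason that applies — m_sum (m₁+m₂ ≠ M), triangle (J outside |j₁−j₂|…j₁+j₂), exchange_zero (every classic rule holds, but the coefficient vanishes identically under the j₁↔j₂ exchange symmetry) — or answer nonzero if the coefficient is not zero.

triangle

m-sum: m₁+m₂ = 0+(-1) = -1, M = -1  ✓
triangle: need |j₁−j₂| ≤ J ≤ j₁+j₂, i.e. J ∈ [0, 2]; J = 5 is outside ✗ ⇒ coefficient is 0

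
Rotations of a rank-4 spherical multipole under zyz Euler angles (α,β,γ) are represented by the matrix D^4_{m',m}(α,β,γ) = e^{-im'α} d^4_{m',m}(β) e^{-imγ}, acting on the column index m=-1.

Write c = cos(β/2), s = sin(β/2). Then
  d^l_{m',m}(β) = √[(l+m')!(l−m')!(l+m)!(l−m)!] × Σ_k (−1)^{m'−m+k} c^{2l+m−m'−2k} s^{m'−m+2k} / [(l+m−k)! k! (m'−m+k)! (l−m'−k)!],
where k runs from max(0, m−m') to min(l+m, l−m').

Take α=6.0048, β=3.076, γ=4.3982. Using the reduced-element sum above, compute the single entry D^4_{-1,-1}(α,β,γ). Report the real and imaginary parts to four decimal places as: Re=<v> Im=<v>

D^4_{-1,-1}(6.0048,3.0760,4.3982) = e^{-i·-1·6.0048}·d^4_{-1,-1}(3.0760)·e^{-i·-1·4.3982}. Compute d first:
Half-angle: c=0.032790, s=0.999462. N=√(6·120·6·120)=720.000000
k∈{0,1,2,3} keeps every argument non-negative
  k=0: (−1)^0·720.0000/(720)·0.0328^8·0.9995^0 = +0.000000
  k=1: (−1)^1·720.0000/(48)·0.0328^6·0.9995^2 = -0.000000
  k=2: (−1)^2·720.0000/(24)·0.0328^4·0.9995^4 = +0.000035
  k=3: (−1)^3·720.0000/(72)·0.0328^2·0.9995^6 = -0.010717
d^4_{-1,-1}(3.0760) = +0.000000 -0.000000 +0.000035 -0.010717 = -0.010683
Attach z-rotation phases: D = e^{-i(-1)(6.0048)}·(-0.010683)·e^{-i(-1)(4.3982)} = +0.005966+0.008862i

Re=0.0060 Im=0.0089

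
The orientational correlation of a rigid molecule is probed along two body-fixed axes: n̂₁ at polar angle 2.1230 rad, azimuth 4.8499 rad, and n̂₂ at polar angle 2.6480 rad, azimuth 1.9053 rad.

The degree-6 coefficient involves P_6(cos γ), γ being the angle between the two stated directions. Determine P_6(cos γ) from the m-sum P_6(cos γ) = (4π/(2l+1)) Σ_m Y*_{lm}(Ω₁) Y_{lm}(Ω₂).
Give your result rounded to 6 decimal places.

Addition theorem: P_6(cos γ) = (4π/13) Σ_m Y*_{lm}(Ω₁) Y_{lm}(Ω₂), m = −6…6:
  m=-6: (-0.124822-0.135139i) × (+0.002309+0.004953i) = +0.000381-0.000930i  (running Σ = +0.000381-0.000930i)
  m=-5: (-0.249195+0.303440i) × (+0.035003-0.003573i) = -0.007638+0.011512i  (running Σ = -0.007257+0.010581i)
  m=-4: (+0.323887+0.198596i) × (+0.031233-0.131740i) = +0.036279-0.036466i  (running Σ = +0.029022-0.025885i)
  m=-3: (+0.002270-0.005186i) × (-0.284577-0.181317i) = -0.001586+0.001064i  (running Σ = +0.027435-0.024820i)
  m=-2: (+0.330432+0.093239i) × (-0.395032+0.312328i) = -0.159652+0.066371i  (running Σ = -0.132217+0.041550i)
  m=-1: (+0.019076-0.137848i) × (+0.089256+0.256803i) = +0.037103-0.007405i  (running Σ = -0.095114+0.034145i)
  m=0: (+0.308599-0.000000i) × (-0.335503+0.000000i) = -0.103536+0.000000i  (running Σ = -0.198650+0.034145i)
  m=1: (-0.019076-0.137848i) × (-0.089256+0.256803i) = +0.037103+0.007405i  (running Σ = -0.161548+0.041550i)
  m=2: (+0.330432-0.093239i) × (-0.395032-0.312328i) = -0.159652-0.066371i  (running Σ = -0.321200-0.024820i)
  m=3: (-0.002270-0.005186i) × (+0.284577-0.181317i) = -0.001586-0.001064i  (running Σ = -0.322786-0.025885i)
  m=4: (+0.323887-0.198596i) × (+0.031233+0.131740i) = +0.036279+0.036466i  (running Σ = -0.286507+0.010581i)
  m=5: (+0.249195+0.303440i) × (-0.035003-0.003573i) = -0.007638-0.011512i  (running Σ = -0.294146-0.000930i)
  m=6: (-0.124822+0.135139i) × (+0.002309-0.004953i) = +0.000381+0.000930i  (running Σ = -0.293764+0.000000i)
Total Σ_m = -0.293764+0.000000i. Multiply by 0.966644: -0.283966+0.000000i. P_6(cos γ) = -0.283966

-0.283966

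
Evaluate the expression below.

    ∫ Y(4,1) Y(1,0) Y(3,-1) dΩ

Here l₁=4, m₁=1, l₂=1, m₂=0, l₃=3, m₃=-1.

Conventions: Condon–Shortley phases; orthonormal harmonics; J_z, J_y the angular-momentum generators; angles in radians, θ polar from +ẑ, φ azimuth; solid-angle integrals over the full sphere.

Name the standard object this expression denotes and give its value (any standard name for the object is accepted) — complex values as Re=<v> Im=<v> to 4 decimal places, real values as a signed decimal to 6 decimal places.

This is a Gaunt coefficient — the integral of a triple product of spherical harmonics over the sphere.
Checks pass: Σm=0; 8 even; l₃=3∈[3,5].
(2·4+1)(2·1+1)(2·3+1) = 189
Δ: 2! 6! 0! / 9! → 1/252
sum: t=1:−1/36 = -1/36
3j²(4 1 3; 0 0 0) = Δ·Π!·Σ² = 4/63  (sign +1)
sum: t=1:−1/48 = -1/48
3j²(4 1 3; 1 0 -1) = Δ·Π!·Σ² = 5/84  (sign -1)
combine: 4πI² = 189·4/63·5/84 = 5/7
take √, sign -1: I = -0.23841361

Gaunt coefficient, -0.238414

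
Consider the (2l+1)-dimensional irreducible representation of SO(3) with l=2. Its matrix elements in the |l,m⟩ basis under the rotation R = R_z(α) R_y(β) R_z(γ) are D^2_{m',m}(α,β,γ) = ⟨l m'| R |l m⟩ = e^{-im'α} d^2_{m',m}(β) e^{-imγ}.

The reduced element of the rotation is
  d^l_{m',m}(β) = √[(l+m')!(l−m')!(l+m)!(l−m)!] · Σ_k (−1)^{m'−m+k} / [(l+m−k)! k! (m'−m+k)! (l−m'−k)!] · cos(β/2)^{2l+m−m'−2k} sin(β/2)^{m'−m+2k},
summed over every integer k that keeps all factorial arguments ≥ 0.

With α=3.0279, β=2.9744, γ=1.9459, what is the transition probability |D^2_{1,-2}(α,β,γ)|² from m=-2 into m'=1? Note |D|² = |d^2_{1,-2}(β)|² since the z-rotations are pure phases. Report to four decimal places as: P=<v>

Split into d^2_{1,-2}(β=2.9744) × two z-phases.
With c≡cos(β/2)=0.083499 and s≡sin(β/2)=0.996508, N=[6·1·1·24]^{1/2}=12.000000
k: max(0,(-2)−(1))=0 … min(2+(-2),2−(1))=0
  k=0: (−1)^3·12.0000/(6)·0.0835^1·0.9965^3 = -0.165255
d^2_{1,-2}(2.9744) = -0.165255
|D^2_{1,-2}|² = |d^2_{1,-2}(β)|² = (-0.165255)² = 0.027309 (the z-rotation phases have unit modulus)

P=0.0273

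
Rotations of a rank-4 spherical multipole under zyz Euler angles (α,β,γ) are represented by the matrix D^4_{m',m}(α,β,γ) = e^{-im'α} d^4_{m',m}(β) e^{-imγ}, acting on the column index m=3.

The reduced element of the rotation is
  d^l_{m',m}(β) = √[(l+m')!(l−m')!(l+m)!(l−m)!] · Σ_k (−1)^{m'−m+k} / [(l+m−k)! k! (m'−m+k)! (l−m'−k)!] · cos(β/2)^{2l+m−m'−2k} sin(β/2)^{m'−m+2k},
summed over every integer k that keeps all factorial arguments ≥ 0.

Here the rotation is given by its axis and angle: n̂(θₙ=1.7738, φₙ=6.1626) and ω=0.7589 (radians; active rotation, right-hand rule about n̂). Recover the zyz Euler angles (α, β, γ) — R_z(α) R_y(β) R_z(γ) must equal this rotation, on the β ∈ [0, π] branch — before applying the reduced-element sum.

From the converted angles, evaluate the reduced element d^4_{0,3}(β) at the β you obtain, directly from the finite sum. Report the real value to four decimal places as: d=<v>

d=0.3369

Axis–angle → zyz. n̂ = (sinθₙcosφₙ, sinθₙsinφₙ, cosθₙ) = (+0.972353, -0.117823, -0.201612), ω = 0.7589.
R = I cosω + sinω [n̂]ₓ + (1−cosω) n̂n̂ᵀ gives
  R = [+0.985037, +0.107297, -0.134871; -0.170172, +0.729403, -0.662581; +0.027283, +0.675618, +0.736747]
β = atan2(√(R₁₃²+R₂₃²), R₃₃) = 0.742549; α = atan2(R₂₃, R₁₃) mod 2π = 4.511578; γ = atan2(R₃₂, −R₃₁) mod 2π = 1.611156
d^4_{0,3}(β=0.7425) via the finite sum:
With c≡cos(β/2)=0.931866 and s≡sin(β/2)=0.362803, N=[24·24·5040·1]^{1/2}=1703.830978
k: max(0,(3)−(0))=3 … min(4+(3),4−(0))=4
  k=3: (−1)^0·1703.8310/(144)·0.9319^5·0.3628^3 = +0.397050
  k=4: (−1)^1·1703.8310/(144)·0.9319^3·0.3628^5 = -0.060184
d^4_{0,3}(0.7425) = +0.397050 -0.060184 = +0.336866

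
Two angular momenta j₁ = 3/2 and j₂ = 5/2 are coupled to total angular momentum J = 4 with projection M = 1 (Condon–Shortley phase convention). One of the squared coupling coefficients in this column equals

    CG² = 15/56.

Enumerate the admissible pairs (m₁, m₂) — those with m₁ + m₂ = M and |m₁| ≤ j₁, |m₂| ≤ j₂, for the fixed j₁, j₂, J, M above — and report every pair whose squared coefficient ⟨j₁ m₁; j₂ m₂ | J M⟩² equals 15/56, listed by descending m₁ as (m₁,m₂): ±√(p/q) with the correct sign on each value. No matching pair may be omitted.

Admissible pairs with m₁+m₂ = M = 1: (-3/2,5/2), (-1/2,3/2), (1/2,1/2), (3/2,-1/2)
  (m₁,m₂)=(3/2,-1/2): CG² = 5/28, CG = +√(5/28)
  (m₁,m₂)=(1/2,1/2): CG² = 15/28, CG = +√(15/28)
  (m₁,m₂)=(-1/2,3/2): CG² = 15/56, CG = +√(15/56)   ← matches the target
  (m₁,m₂)=(-3/2,5/2): CG² = 1/56, CG = +√(1/56)
Pairs with CG² = 15/56: (-1/2,3/2): +√(15/56)

(-1/2,3/2): +√(15/56)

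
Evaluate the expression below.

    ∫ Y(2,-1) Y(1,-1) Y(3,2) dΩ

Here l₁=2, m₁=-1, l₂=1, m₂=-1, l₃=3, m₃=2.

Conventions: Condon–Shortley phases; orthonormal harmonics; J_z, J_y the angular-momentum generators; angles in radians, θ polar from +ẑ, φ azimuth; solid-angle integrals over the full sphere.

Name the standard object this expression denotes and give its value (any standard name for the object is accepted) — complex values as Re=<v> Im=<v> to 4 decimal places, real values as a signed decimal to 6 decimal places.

This is a Gaunt coefficient — the integral of a triple product of spherical harmonics over the sphere.
m-sum 0 ✓  L=6 even ✓  1≤3≤3 ✓
Π(2lᵢ+1) = 5×3×7 = 105
triangle coeff Δ(2,1,3) = 1/105
Σ_t [0,0]: t=0:+1/4 = 1/4
(3j)²=3/35 [(2 1 3; 0 0 0)], sign=-1
Σ_t [0,0]: t=0:+1/12 = 1/12
(3j)²=2/21 [(2 1 3; -1 -1 2)], sign=-1
⇒ 4πI² = 6/7
I = (+1)√(6/7/(4π)) = 0.26116903

Gaunt coefficient, +0.261169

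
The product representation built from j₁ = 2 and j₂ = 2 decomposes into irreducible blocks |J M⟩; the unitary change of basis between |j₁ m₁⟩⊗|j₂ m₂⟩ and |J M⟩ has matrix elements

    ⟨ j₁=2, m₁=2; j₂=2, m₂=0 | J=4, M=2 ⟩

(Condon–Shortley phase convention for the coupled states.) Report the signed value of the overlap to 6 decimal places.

triangle: 0!·4!·4!/9! = 576/362880
(j±m)!: 4!·0!·2!·2!·6!·2! = 138240
prefactor² = (2J+1)·Δ·N² = 13824/7
  k=0: +1/(0!·0!·0!·2!·4!·2!) = 1/96
Σ = 1/96  ⇒  CG² = 13824/7·(1/96)² = 3/14
CG = +√(3/14) = +0.462910

+0.462910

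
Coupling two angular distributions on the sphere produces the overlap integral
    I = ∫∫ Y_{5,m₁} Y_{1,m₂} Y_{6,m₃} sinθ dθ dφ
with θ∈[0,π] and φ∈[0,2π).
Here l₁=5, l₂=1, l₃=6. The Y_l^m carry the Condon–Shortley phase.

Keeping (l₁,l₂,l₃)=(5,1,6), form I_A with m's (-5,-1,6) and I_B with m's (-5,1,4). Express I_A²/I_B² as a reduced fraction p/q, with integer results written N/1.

l's match ⇒ only the (l;m) 3-j factors differ between A and B.
A: triangle coeff Δ(5,1,6) = 1/858; Σ_t [0,0]: t=0:+1/7257600 = 1/7257600; (3j)²=1/13 [(5 1 6; -5 -1 6)], sign=+1
B: triangle coeff Δ(5,1,6) = 1/858; Σ_t [0,0]: t=0:+1/7257600 = 1/7257600; (3j)²=1/858 [(5 1 6; -5 1 4)], sign=+1
I_A²/I_B² = (1/13)/(1/858) = 66/1

66/1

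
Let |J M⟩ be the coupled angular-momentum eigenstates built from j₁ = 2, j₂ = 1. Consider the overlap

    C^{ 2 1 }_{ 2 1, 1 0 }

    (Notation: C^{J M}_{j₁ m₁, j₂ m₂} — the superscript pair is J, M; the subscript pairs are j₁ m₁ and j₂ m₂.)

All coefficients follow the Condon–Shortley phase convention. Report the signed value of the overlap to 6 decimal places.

+√(1/6) ≈ +0.408248

j₁+j₂−J=1  J+j₁−j₂=3  J−j₁+j₂=1  j₁+j₂+J+1=6
(j₁±m₁, j₂±m₂, J±M) = (3,1,1,1,3,1)
P² = 3/2
sum k=0..1:
  [0] +1/2 = 1/2
  [1] −1/6 = -1/6
S = 1/3
C² = P²·S² = 1/6 ; C = +0.408248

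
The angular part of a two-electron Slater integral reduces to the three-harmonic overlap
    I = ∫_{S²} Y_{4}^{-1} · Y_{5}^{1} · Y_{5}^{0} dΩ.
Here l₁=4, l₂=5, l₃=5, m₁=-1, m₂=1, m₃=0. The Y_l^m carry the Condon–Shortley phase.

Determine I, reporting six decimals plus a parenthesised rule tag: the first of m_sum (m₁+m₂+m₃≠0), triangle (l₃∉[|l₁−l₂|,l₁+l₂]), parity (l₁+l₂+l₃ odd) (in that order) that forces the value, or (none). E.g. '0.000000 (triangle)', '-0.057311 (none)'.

m-sum 0 ✓  L=14 even ✓  1≤5≤9 ✓
Π(2lᵢ+1) = 9×11×11 = 1089
triangle coeff Δ(4,5,5) = 1/3153150
Σ_t [0,4]: t=0:+1/69120 t=1:−1/1728 t=2:+1/576 t=3:−1/1728 t=4:+1/69120 = 7/11520
(3j)²=2/143 [(4 5 5; 0 0 0)], sign=-1
Σ_t [1,4]: t=1:−1/17280 t=2:+1/1152 t=3:−1/864 t=4:+1/6912 = -7/34560
(3j)²=1/429 [(4 5 5; -1 1 0)], sign=+1
⇒ 4πI² = 6/169
I = (-1)√(6/169/(4π)) = -0.05315295
No selection rule forces the value: the integral is nonzero (none).

-0.053153 (none)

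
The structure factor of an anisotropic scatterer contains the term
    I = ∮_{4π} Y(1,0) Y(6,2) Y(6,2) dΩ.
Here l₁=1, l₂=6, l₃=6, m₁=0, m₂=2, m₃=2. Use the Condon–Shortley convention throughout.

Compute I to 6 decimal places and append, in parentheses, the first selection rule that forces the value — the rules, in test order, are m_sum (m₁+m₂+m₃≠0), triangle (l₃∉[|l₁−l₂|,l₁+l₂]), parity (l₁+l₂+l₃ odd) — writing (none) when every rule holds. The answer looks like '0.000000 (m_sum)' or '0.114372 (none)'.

0 + 2 + 2 = 4 ≠ 0: azimuthal integral kills it; I = 0

0.000000 (m_sum)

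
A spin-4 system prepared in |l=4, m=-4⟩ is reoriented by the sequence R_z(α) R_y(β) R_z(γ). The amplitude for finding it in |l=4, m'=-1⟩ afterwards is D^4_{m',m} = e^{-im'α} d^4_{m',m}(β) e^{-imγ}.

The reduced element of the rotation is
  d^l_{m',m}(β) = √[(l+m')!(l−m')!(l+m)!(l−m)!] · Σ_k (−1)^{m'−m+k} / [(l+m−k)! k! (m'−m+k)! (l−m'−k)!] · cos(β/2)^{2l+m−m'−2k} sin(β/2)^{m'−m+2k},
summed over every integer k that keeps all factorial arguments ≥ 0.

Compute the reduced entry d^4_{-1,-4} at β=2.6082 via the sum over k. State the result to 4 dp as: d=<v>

d^4_{-1,-4}(β=2.6082) via the finite sum:
Half-angle: c=0.263546, s=0.964647. N=√(6·120·1·40320)=5387.986637
The bounds max(0,m−m')=0 and min(l+m,l−m')=0 give 1 term
  k=0: (−1)^3·5387.9866/(720)·0.2635^5·0.9646^3 = -0.008540
d^4_{-1,-4}(2.6082) = -0.008540

d=-0.0085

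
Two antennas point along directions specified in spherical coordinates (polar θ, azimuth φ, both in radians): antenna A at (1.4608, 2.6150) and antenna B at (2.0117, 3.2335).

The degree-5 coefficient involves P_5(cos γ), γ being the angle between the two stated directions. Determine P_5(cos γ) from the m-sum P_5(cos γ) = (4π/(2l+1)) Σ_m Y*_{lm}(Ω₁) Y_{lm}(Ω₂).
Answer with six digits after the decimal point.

Expand P_5 via completeness: Σ_{m} conj(Y_{5,m}) at Ω₁ times Y_{5,m} at Ω₂ —
  term(m=-5) = (-0.126275, -0.006204)   from Y*(Ω₁)=(0.393277, 0.219276), Y(Ω₂)=(-0.251650, 0.124534)
  term(m=-4) = (0.051744, 0.040792)   from Y*(Ω₁)=(-0.080254, -0.135238), Y(Ω₂)=(-0.390991, 0.150585)
  term(m=-3) = (0.013911, 0.047535)   from Y*(Ω₁)=(-0.002720, -0.302854), Y(Ω₂)=(-0.157355, 0.044520)
  term(m=-2) = (-0.015575, 0.044915)   from Y*(Ω₁)=(-0.087658, 0.153950), Y(Ω₂)=(0.263821, -0.049048)
  term(m=-1) = (-0.053478, 0.038058)   from Y*(Ω₁)=(-0.229626, 0.133493), Y(Ω₂)=(0.246079, -0.022680)
  term(m=+0) = (-0.039402, 0.000000)   from Y*(Ω₁)=(0.181861, -0.000000), Y(Ω₂)=(-0.216661, 0.000000)
  term(m=+1) = (-0.053478, -0.038058)   from Y*(Ω₁)=(0.229626, 0.133493), Y(Ω₂)=(-0.246079, -0.022680)
  term(m=+2) = (-0.015575, -0.044915)   from Y*(Ω₁)=(-0.087658, -0.153950), Y(Ω₂)=(0.263821, 0.049048)
  term(m=+3) = (0.013911, -0.047535)   from Y*(Ω₁)=(0.002720, -0.302854), Y(Ω₂)=(0.157355, 0.044520)
  term(m=+4) = (0.051744, -0.040792)   from Y*(Ω₁)=(-0.080254, 0.135238), Y(Ω₂)=(-0.390991, -0.150585)
  term(m=+5) = (-0.126275, 0.006204)   from Y*(Ω₁)=(-0.393277, 0.219276), Y(Ω₂)=(0.251650, 0.124534)
Accumulated sum (-0.298751, 0.000000); after 4π/(2l+1) scaling, (-0.341292, 0.000000) ⇒ P_5 = -0.341292

-0.341292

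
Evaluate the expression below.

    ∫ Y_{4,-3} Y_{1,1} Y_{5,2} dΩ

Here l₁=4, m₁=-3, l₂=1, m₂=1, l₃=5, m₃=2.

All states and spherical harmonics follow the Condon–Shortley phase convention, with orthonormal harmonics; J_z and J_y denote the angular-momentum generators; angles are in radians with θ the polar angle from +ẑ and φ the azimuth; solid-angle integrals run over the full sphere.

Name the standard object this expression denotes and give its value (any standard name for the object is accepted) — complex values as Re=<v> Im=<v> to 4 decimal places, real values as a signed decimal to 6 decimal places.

This is a Gaunt coefficient — the integral of a triple product of spherical harmonics over the sphere.
m-sum 0 ✓  L=10 even ✓  3≤5≤5 ✓
Π(2lᵢ+1) = 9×3×11 = 297
triangle coeff Δ(4,1,5) = 1/495
Σ_t [0,0]: t=0:+1/576 = 1/576
(3j)²=5/99 [(4 1 5; 0 0 0)], sign=-1
Σ_t [0,0]: t=0:+1/10080 = 1/10080
(3j)²=1/165 [(4 1 5; -3 1 2)], sign=-1
⇒ 4πI² = 1/11
I = (+1)√(1/11/(4π)) = 0.08505478

Gaunt coefficient, +0.085055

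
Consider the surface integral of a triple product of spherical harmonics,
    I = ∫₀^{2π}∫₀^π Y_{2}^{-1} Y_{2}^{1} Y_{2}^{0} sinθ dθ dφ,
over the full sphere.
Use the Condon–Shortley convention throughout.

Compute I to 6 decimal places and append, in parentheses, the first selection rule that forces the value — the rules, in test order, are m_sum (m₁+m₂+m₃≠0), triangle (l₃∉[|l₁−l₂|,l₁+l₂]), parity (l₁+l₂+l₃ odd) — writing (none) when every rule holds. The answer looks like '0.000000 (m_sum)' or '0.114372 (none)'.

Checks pass: Σm=0; 6 even; l₃=2∈[0,4].
(2·2+1)(2·2+1)(2·2+1) = 125
Δ: 2! 2! 2! / 7! → 1/630
sum: t=0:+1/8 t=1:−1/1 t=2:+1/8 = -3/4
3j²(2 2 2; 0 0 0) = Δ·Π!·Σ² = 2/35  (sign -1)
sum: t=1:−1/4 t=2:+1/2 = 1/4
3j²(2 2 2; -1 1 0) = Δ·Π!·Σ² = 1/70  (sign +1)
combine: 4πI² = 125·2/35·1/70 = 5/49
take √, sign -1: I = -0.09011188
No selection rule forces the value: the integral is nonzero (none).

-0.090112 (none)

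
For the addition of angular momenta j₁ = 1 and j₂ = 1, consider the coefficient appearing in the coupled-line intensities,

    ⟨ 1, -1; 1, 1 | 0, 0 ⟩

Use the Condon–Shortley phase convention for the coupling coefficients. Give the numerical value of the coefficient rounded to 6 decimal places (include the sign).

+√(1/3) = +0.577350

triangle: 2!*0!*0!/3! = 2/6
(j±m)!: 0!*2!*2!*0!*0!*0! = 4
prefactor² = (2J+1)*Δ*N² = 4/3
  k=2: +1/(2!*0!*0!*0!*0!*0!) = 1/2
Σ = 1/2  ⇒  CG² = 4/3*(1/2)² = 1/3
CG = +√(1/3) = +0.577350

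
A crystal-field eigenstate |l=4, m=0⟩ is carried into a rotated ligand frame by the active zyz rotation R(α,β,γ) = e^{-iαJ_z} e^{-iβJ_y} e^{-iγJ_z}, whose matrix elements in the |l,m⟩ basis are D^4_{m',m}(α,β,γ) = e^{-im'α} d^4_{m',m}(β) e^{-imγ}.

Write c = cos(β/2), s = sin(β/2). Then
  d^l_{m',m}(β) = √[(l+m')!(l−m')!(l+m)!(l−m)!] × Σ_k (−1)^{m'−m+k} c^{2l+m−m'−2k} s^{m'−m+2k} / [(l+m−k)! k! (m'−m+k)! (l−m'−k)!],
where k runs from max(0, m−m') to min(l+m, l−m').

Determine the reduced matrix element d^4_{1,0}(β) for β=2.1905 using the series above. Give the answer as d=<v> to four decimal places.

d=-0.1688

d^4_{1,0}(β=2.1905) via the finite sum:
Half-angle: c=0.457824, s=0.889043. N=√(120·6·24·24)=643.987578
Admissible k: 0..3 (factorial args all ≥0)
  k=0: (−1)^1·643.9876/(144)·0.4578^7·0.8890^1 = -0.016762
  k=1: (−1)^2·643.9876/(24)·0.4578^5·0.8890^3 = +0.379252
  k=2: (−1)^3·643.9876/(24)·0.4578^3·0.8890^5 = -1.430131
  k=3: (−1)^4·643.9876/(144)·0.4578^1·0.8890^7 = +0.898819
d^4_{1,0}(2.1905) = -0.016762 +0.379252 -1.430131 +0.898819 = -0.168822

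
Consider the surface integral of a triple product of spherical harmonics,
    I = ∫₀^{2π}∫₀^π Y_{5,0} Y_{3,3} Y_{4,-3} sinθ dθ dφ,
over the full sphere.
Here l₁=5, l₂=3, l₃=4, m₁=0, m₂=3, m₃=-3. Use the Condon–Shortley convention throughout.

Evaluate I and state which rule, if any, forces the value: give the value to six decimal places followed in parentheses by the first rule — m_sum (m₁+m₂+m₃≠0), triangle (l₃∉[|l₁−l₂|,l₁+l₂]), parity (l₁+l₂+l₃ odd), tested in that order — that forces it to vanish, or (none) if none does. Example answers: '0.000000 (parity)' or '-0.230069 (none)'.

Checks pass: Σm=0; 12 even; l₃=4∈[2,8].
(2·5+1)(2·3+1)(2·4+1) = 693
Δ: 4! 6! 2! / 13! → 1/180180
sum: t=1:−1/576 t=2:+1/144 t=3:−1/576 = 1/288
3j²(5 3 4; 0 0 0) = Δ·Π!·Σ² = 20/1001  (sign +1)
sum: t=4:+1/5760 = 1/5760
3j²(5 3 4; 0 3 -3) = Δ·Π!·Σ² = 5/572  (sign -1)
combine: 4πI² = 693·20/1001·5/572 = 225/1859
take √, sign -1: I = -0.09814013
No selection rule forces the value: the integral is nonzero (none).

-0.098140 (none)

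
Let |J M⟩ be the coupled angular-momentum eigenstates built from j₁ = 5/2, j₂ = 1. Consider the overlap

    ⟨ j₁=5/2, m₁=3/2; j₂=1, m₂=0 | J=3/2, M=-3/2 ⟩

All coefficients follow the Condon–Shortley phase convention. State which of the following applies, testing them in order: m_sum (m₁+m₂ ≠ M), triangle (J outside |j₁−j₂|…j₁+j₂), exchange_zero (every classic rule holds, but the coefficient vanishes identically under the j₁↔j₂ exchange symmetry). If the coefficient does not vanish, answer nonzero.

m_sum

m-sum: m₁+m₂ = 3/2+0 = 3/2, M = -3/2  ✗ ⇒ coefficient is 0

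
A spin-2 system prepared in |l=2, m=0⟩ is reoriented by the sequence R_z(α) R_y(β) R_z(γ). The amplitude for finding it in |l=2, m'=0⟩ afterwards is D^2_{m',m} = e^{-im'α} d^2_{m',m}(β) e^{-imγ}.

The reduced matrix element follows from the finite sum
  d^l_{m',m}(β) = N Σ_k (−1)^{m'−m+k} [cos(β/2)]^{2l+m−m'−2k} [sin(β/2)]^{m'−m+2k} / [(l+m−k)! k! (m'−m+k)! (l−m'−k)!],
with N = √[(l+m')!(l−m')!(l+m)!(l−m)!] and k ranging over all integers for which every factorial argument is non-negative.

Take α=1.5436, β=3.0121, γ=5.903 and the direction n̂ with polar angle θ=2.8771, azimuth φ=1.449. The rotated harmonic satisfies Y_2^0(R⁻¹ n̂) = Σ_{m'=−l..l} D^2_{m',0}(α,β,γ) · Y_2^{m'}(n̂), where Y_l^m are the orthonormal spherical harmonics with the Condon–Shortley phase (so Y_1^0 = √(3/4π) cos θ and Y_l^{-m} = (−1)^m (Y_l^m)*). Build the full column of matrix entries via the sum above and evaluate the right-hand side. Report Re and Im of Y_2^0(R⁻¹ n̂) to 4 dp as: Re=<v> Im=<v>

Re=0.6134 Im=0.0000

Need the full column D^2_{m',0} for m'=−2..2 at α=1.5436, β=3.0121, γ=5.9030.
cos(β/2)=0.064701, sin(β/2)=0.997905
d^2_{-2,0}: single k=2 term ⇒ +0.010211;  D = -0.010196+0.000555i
d^2_{-1,0}: k∈[1..2] ⇒ +0.000662 -0.157491 = -0.156828;  D = -0.004265-0.156770i
d^2_{0,0}: k∈[0..2] ⇒ +0.000018 -0.016675 +0.991645 = +0.974988;  D = +0.974988+0.000000i
d^2_{1,0}: k∈[0..1] ⇒ -0.000662 +0.157491 = +0.156828;  D = +0.004265-0.156770i
d^2_{2,0}: single k=0 term ⇒ +0.010211;  D = -0.010196-0.000555i
Y_2^{m'}(θ=2.8771,φ=1.449) and Σ D·Y over m':
  (-0.0102+0.0006i)·(-0.0256-0.0064i)  (-0.0043-0.1568i)·(-0.0237+0.1935i)  (+0.9750+0.0000i)·(+0.5661+0.0000i)  (+0.0043-0.1568i)·(+0.0237+0.1935i)  (-0.0102-0.0006i)·(-0.0256+0.0064i)
Y_2^0(R⁻¹ n̂) = +0.613361-0.000000i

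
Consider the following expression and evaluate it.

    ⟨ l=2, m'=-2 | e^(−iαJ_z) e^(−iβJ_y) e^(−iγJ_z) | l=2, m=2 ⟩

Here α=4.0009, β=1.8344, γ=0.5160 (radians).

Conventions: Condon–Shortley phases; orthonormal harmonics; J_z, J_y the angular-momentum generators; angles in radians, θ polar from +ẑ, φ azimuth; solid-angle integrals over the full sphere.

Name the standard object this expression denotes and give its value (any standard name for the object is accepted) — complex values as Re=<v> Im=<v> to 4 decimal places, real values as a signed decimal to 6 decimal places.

This is a Wigner D-matrix element — the rotation-matrix element ⟨l m'| R(α,β,γ) |l m⟩ in the angular-momentum basis.
First d^2_{-2,2}(β=1.8344), then the phase factors e^{-i(-2)α} and e^{-i(2)γ}:
c=cos(1.834400/2)=0.608045, s=sin(1.834400/2)=0.793902; N=√[1·24·24·1]=24.000000
k∈{4} keeps every argument non-negative
  k=4: (−1)^0·24.0000/(24)·0.6080^0·0.7939^4 = +0.397254
d^2_{-2,2}(1.8344) = +0.397254
Phases: e^{-i·(-2)·4.0009}=-0.147281+0.989095i, e^{-i·(2)·0.5160}=+0.513103-0.858327i ⇒ D=+0.307235+0.251828i

Wigner D-matrix element, Re=0.3072 Im=0.2518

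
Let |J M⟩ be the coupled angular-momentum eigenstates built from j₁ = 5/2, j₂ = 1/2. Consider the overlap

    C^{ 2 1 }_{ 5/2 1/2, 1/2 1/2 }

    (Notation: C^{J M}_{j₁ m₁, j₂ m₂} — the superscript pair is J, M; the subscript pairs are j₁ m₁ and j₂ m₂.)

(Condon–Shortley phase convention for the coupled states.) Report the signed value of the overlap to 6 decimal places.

-0.577350  (= −√(1/3))

triangle: 1!*4!*0!/6! = 24/720
(j±m)!: 3!*2!*1!*0!*3!*1! = 72
prefactor² = (2J+1)*Δ*N² = 12
  k=1: −1/(1!*0!*1!*0!*3!*0!) = -1/6
Σ = -1/6  ⇒  CG² = 12*(-1/6)² = 1/3
CG = −√(1/3) = -0.577350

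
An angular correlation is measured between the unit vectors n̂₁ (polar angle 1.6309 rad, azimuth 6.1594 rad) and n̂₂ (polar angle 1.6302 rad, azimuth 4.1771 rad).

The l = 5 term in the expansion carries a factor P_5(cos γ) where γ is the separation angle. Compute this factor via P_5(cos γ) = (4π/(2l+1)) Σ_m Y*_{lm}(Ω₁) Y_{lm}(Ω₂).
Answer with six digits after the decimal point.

Summing Y*_{l m}(θ₁,φ₁)·Y_{l m}(θ₂,φ₂) over m ∈ [−5, 5]; prefactor 4π/(2·5+1) = 1.142397:
  m=-5: Y*=(0.374636, -0.266849)  Y=(-0.206359, -0.411175)  product (-0.187031, -0.098974)
  m=-4: Y*=(-0.077015, 0.041589)  Y=(0.046717, -0.072827)  product (-0.000569, 0.007552)
  m=-3: Y*=(-0.310208, 0.120803)  Y=(-0.332995, -0.011683)  product (0.104709, -0.036602)
  m=-2: Y*=(0.097276, -0.024587)  Y=(-0.047579, -0.087047)  product (-0.006769, -0.007298)
  m=-1: Y*=(0.301318, -0.037490)  Y=(-0.155079, 0.261497)  product (-0.036925, 0.084608)
  m=+0: Y*=(-0.103605, -0.000000)  Y=(-0.102440, 0.000000)  product (0.010613, 0.000000)
  m=+1: Y*=(-0.301318, -0.037490)  Y=(0.155079, 0.261497)  product (-0.036925, -0.084608)
  m=+2: Y*=(0.097276, 0.024587)  Y=(-0.047579, 0.087047)  product (-0.006769, 0.007298)
  m=+3: Y*=(0.310208, 0.120803)  Y=(0.332995, -0.011683)  product (0.104709, 0.036602)
  m=+4: Y*=(-0.077015, -0.041589)  Y=(0.046717, 0.072827)  product (-0.000569, -0.007552)
  m=+5: Y*=(-0.374636, -0.266849)  Y=(0.206359, -0.411175)  product (-0.187031, 0.098974)
Σ over m = (-0.242555, 0.000000); ×(4π/11) → (-0.277094, 0.000000). Real part: -0.277094

-0.277094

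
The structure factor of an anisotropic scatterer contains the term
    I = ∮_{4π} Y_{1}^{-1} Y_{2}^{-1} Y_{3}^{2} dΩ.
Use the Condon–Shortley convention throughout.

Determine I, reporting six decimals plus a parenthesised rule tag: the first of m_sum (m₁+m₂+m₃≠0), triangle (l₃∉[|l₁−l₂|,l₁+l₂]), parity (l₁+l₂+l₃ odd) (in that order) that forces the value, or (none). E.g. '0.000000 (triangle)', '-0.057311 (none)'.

0.261169 (none)

m-sum 0 ✓  L=6 even ✓  1≤3≤3 ✓
Π(2lᵢ+1) = 3×5×7 = 105
triangle coeff Δ(1,2,3) = 1/105
Σ_t [0,0]: t=0:+1/4 = 1/4
(3j)²=3/35 [(1 2 3; 0 0 0)], sign=-1
Σ_t [0,0]: t=0:+1/12 = 1/12
(3j)²=2/21 [(1 2 3; -1 -1 2)], sign=-1
⇒ 4πI² = 6/7
I = (+1)√(6/7/(4π)) = 0.26116903
No selection rule forces the value: the integral is nonzero (none).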